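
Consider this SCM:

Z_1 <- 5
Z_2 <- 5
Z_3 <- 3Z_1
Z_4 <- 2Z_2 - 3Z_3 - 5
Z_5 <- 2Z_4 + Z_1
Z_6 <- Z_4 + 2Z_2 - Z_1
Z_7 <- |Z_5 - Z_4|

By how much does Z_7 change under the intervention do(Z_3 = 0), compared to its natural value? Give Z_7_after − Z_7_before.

-25

The intervention breaks the incoming arrows to Z_3: Z_3 <- 3Z_1 no longer applies, and Z_3 = 0.
Z_4 = 2Z_2 - 3Z_3 - 5  [with Z_2=5, Z_3=0]  = 5
Z_5 = 2Z_4 + Z_1  [with Z_4=5, Z_1=5]  = 15
Z_7 = |Z_5 - Z_4|  [with Z_5=15, Z_4=5]  = 10
Without intervention: Z_3 = 3Z_1  [with Z_1=5]  = 15; Z_4 = 2Z_2 - 3Z_3 - 5  [with Z_2=5, Z_3=15]  = -40; Z_5 = 2Z_4 + Z_1  [with Z_4=-40, Z_1=5]  = -75; Z_7 = |Z_5 - Z_4|  [with Z_5=-75, Z_4=-40]  = 35.
Change = 10 − 35 = -25.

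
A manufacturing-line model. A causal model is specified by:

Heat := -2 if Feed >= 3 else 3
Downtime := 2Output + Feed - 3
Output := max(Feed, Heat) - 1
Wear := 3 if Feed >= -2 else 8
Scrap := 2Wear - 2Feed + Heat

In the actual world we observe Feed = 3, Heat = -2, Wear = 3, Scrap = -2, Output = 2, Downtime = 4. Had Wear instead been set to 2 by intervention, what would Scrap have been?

-4

The intervention breaks the incoming arrows to Wear: Wear := 3 if Feed >= -2 else 8 no longer applies, and Wear = 2.
Heat = -2 if Feed >= 3 else 3  [with Feed=3]  = -2
Scrap = 2Wear - 2Feed + Heat  [with Wear=2, Feed=3, Heat=-2]  = -4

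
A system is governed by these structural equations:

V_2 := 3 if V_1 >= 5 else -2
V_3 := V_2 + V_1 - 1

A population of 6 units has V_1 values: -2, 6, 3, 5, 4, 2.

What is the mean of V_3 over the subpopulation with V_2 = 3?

7.5

Conditioning on V_2=3 selects the 2 unit(s) with V_1 ∈ {6, 5}. Their V_3 values: 8, 7. Mean = 7.5.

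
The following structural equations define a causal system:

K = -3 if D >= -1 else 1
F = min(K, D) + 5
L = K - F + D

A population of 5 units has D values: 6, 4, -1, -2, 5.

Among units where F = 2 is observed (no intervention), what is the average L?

E[L|F=2] averages over only the 4 units with F=2 (D = 6, 4, -1, 5): L = 1, -1, -6, 0, mean -1.5.

-1.5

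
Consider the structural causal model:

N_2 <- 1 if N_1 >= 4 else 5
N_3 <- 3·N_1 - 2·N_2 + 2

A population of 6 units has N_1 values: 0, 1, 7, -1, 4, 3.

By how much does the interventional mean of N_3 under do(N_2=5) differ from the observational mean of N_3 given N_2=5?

Every unit gets N_2=5 under the intervention. N_3 values become -8, -5, 13, -11, 4, 1; E[N_3|do(N_2=5)] = -1.
E[N_3|N_2=5] averages over only the 4 units with N_2=5 (N_1 = 0, 1, -1, 3): N_3 = -8, -5, -11, 1, mean -5.75.
Difference = -1 − (-5.75) = 4.75.

4.75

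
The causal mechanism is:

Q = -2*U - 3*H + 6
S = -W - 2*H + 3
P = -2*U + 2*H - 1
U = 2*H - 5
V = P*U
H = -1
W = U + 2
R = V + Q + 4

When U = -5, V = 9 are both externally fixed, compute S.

Under do(U = -5, V = 9), each intervened variable's structural equation is replaced by its fixed value.
W = U + 2  [with U=-5]  = -3
S = -W - 2*H + 3  [with W=-3, H=-1]  = 8

8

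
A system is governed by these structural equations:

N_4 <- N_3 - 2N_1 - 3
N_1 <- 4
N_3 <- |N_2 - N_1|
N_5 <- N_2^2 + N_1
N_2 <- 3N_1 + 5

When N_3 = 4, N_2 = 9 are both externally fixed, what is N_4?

The joint intervention fixes N_3 = 4, N_2 = 9, removing each variable's own equation.
N_4 = N_3 - 2N_1 - 3  [with N_3=4, N_1=4]  = -7

-7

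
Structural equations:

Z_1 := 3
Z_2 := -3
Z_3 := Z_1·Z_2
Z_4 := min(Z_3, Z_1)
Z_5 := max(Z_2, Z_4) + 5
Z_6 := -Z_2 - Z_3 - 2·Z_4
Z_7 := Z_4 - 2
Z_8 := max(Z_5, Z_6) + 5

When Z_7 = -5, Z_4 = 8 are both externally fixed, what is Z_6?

-4

Setting Z_7 = -5, Z_4 = 8 by intervention discards those variables' equations.
Z_3 = Z_1·Z_2  [with Z_1=3, Z_2=-3]  = -9
Z_6 = -Z_2 - Z_3 - 2·Z_4  [with Z_2=-3, Z_3=-9, Z_4=8]  = -4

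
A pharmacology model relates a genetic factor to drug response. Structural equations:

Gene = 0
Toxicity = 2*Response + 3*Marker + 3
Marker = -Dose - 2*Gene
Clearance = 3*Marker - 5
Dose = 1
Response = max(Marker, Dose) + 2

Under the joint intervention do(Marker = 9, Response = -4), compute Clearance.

Setting Marker = 9, Response = -4 by intervention discards those variables' equations.
Clearance = 3*Marker - 5  [with Marker=9]  = 22

22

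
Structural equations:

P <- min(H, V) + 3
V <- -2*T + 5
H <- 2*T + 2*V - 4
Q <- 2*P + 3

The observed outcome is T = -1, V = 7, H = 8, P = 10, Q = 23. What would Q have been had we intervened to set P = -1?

Intervening sets P = -1 and removes its equation (P <- min(H, V) + 3).
Q = 2*P + 3  [with P=-1]  = 1

1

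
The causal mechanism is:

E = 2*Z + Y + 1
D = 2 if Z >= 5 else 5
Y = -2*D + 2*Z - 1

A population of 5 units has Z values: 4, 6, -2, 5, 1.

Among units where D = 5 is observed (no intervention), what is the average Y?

-9

E[Y|D=5] averages over only the 3 units with D=5 (Z = 4, -2, 1): Y = -3, -15, -9, mean -9.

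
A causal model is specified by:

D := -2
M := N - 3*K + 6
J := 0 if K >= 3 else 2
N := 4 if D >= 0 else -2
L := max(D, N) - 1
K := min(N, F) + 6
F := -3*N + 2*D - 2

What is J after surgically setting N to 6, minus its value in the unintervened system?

2

Under do(N=6), the mechanism N := 4 if D >= 0 else -2 is discarded; N is fixed at 6.
F = -3*N + 2*D - 2  [with N=6, D=-2]  = -24
K = min(N, F) + 6  [with N=6, F=-24]  = -18
J = 0 if K >= 3 else 2  [with K=-18]  = 2
Without intervention: N = 4 if D >= 0 else -2  [with D=-2]  = -2; F = -3*N + 2*D - 2  [with N=-2, D=-2]  = 0; K = min(N, F) + 6  [with N=-2, F=0]  = 4; J = 0 if K >= 3 else 2  [with K=4]  = 0.
Change = 2 − 0 = 2.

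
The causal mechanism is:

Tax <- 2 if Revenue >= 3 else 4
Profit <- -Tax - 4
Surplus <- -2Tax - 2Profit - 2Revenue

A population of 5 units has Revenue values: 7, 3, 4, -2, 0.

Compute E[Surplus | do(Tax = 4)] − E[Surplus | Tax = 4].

-6.8

Every unit gets Tax=4 under the intervention. Surplus values become -6, 2, 0, 12, 8; E[Surplus|do(Tax=4)] = 3.2.
E[Surplus|Tax=4] averages over only the 2 units with Tax=4 (Revenue = -2, 0): Surplus = 12, 8, mean 10.
Difference = 3.2 − 10 = -6.8.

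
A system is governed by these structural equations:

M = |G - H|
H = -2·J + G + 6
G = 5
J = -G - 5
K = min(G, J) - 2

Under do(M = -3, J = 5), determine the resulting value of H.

Setting M = -3, J = 5 by intervention discards those variables' equations.
H = -2·J + G + 6  [with J=5, G=5]  = 1

1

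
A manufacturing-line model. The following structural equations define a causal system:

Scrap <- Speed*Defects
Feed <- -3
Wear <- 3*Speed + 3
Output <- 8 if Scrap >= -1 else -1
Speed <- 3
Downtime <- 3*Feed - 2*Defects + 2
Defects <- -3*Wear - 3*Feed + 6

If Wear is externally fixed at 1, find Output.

8

The intervention breaks the incoming arrows to Wear: Wear <- 3*Speed + 3 no longer applies, and Wear = 1.
Defects = -3*Wear - 3*Feed + 6  [with Wear=1, Feed=-3]  = 12
Scrap = Speed*Defects  [with Speed=3, Defects=12]  = 36
Output = 8 if Scrap >= -1 else -1  [with Scrap=36]  = 8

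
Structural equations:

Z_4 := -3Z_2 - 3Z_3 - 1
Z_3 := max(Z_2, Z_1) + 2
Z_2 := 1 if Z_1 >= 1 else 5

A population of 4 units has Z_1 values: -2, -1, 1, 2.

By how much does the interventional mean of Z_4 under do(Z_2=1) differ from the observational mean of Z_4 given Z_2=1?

0.75

Under do(Z_2=1), Z_2's equation is replaced by Z_2=1 for every unit. Per-unit Z_4: -13, -13, -13, -16. Mean = -13.75.
E[Z_4|Z_2=1] averages over only the 2 units with Z_2=1 (Z_1 = 1, 2): Z_4 = -13, -16, mean -14.5.
Difference = -13.75 − (-14.5) = 0.75.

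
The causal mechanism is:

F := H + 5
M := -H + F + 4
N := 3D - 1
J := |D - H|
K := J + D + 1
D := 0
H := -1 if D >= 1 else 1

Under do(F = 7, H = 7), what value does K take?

8

The joint intervention fixes F = 7, H = 7, removing each variable's own equation.
J = |D - H|  [with D=0, H=7]  = 7
K = J + D + 1  [with J=7, D=0]  = 8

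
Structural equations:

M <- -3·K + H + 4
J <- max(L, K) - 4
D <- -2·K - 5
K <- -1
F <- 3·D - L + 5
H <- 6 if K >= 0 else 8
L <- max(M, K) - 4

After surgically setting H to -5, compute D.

Under do(H=-5), the mechanism H <- 6 if K >= 0 else 8 is discarded; H is fixed at -5.
No directed path runs from H to D, so D keeps its natural value.
D = -2·K - 5  [with K=-1]  = -3

-3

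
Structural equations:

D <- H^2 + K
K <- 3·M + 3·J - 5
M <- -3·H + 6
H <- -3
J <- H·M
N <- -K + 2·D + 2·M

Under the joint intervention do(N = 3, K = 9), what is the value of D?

Setting N = 3, K = 9 by intervention discards those variables' equations.
D = H^2 + K  [with H=-3, K=9]  = 18

18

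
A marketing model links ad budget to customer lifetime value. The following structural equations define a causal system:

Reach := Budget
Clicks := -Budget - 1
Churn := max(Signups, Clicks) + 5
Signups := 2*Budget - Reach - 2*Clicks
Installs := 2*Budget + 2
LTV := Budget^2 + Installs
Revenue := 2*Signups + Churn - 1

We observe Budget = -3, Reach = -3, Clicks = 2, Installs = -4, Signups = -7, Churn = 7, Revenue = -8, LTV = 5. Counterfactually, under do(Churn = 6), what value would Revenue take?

-9

Intervening sets Churn = 6 and removes its equation (Churn := max(Signups, Clicks) + 5).
Reach = Budget  [with Budget=-3]  = -3
Clicks = -Budget - 1  [with Budget=-3]  = 2
Signups = 2*Budget - Reach - 2*Clicks  [with Budget=-3, Reach=-3, Clicks=2]  = -7
Revenue = 2*Signups + Churn - 1  [with Signups=-7, Churn=6]  = -9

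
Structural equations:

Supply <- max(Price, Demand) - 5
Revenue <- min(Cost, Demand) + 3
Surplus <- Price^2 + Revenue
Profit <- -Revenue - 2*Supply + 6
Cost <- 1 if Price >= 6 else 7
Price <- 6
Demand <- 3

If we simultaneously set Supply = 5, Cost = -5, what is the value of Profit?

-2

Setting Supply = 5, Cost = -5 by intervention discards those variables' equations.
Revenue = min(Cost, Demand) + 3  [with Cost=-5, Demand=3]  = -2
Profit = -Revenue - 2*Supply + 6  [with Revenue=-2, Supply=5]  = -2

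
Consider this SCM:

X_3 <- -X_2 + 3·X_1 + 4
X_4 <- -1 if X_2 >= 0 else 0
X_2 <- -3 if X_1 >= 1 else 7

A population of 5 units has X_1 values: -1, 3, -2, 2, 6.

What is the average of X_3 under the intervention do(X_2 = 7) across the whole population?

1.8

do(X_2=7) breaks X_2's dependence on X_1. With X_2=7 fixed, X_3 across the units is -6, 6, -9, 3, 15, mean 1.8.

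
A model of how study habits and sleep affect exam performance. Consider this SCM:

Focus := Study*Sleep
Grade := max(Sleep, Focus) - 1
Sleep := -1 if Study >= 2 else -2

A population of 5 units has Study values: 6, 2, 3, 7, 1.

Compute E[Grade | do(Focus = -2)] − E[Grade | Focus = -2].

do(Focus=-2) breaks Focus's dependence on Study. With Focus=-2 fixed, Grade across the units is -2, -2, -2, -2, -3, mean -2.2.
Observing Focus=-2 restricts to units where Focus's equation naturally yields -2: Study ∈ {2, 1}. In that subpopulation Grade = -2, -3, mean -2.5.
Difference = -2.2 − (-2.5) = 0.3.

0.3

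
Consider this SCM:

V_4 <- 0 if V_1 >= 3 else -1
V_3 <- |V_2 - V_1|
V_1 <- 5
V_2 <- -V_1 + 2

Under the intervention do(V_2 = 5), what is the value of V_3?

The intervention breaks the incoming arrows to V_2: V_2 <- -V_1 + 2 no longer applies, and V_2 = 5.
V_3 = |V_2 - V_1|  [with V_2=5, V_1=5]  = 0

0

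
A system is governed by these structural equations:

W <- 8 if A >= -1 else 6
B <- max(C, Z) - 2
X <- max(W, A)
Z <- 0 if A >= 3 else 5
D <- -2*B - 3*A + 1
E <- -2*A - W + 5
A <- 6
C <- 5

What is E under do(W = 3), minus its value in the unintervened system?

5

The intervention breaks the incoming arrows to W: W <- 8 if A >= -1 else 6 no longer applies, and W = 3.
E = -2*A - W + 5  [with A=6, W=3]  = -10
Without intervention: W = 8 if A >= -1 else 6  [with A=6]  = 8; E = -2*A - W + 5  [with A=6, W=8]  = -15.
Change = -10 − (-15) = 5.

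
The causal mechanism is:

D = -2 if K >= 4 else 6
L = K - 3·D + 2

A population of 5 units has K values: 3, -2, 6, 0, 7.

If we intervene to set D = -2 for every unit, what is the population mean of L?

Every unit gets D=-2 under the intervention. L values become 11, 6, 14, 8, 15; E[L|do(D=-2)] = 10.8.

10.8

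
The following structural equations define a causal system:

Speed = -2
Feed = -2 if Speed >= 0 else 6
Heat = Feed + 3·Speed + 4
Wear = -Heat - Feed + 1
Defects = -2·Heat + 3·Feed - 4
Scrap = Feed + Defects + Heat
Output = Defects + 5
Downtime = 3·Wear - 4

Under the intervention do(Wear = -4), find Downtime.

do(Wear=-4) replaces the equation Wear = -Heat - Feed + 1 with the constant Wear = -4.
Downtime = 3·Wear - 4  [with Wear=-4]  = -16

-16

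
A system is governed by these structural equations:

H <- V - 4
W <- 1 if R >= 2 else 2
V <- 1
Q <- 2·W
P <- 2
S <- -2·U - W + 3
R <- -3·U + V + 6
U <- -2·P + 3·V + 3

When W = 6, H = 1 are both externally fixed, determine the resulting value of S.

Under do(W = 6, H = 1), each intervened variable's structural equation is replaced by its fixed value.
U = -2·P + 3·V + 3  [with P=2, V=1]  = 2
S = -2·U - W + 3  [with U=2, W=6]  = -7

-7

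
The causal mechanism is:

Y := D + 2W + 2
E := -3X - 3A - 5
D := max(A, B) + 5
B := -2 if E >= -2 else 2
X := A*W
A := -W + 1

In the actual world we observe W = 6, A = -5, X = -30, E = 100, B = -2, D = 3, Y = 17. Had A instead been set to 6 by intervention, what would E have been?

Under do(A=6), the mechanism A := -W + 1 is discarded; A is fixed at 6.
X = A*W  [with A=6, W=6]  = 36
E = -3X - 3A - 5  [with X=36, A=6]  = -131

-131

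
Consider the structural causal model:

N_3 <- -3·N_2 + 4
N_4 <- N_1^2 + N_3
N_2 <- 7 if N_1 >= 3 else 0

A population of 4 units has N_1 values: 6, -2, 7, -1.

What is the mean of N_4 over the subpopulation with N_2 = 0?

E[N_4|N_2=0] averages over only the 2 units with N_2=0 (N_1 = -2, -1): N_4 = 8, 5, mean 6.5.

6.5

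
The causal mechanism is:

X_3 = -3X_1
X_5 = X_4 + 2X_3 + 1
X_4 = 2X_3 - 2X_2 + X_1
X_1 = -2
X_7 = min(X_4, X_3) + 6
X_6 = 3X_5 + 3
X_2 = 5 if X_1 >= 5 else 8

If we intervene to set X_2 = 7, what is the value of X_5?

9

do(X_2=7) replaces the equation X_2 = 5 if X_1 >= 5 else 8 with the constant X_2 = 7.
X_3 = -3X_1  [with X_1=-2]  = 6
X_4 = 2X_3 - 2X_2 + X_1  [with X_3=6, X_2=7, X_1=-2]  = -4
X_5 = X_4 + 2X_3 + 1  [with X_4=-4, X_3=6]  = 9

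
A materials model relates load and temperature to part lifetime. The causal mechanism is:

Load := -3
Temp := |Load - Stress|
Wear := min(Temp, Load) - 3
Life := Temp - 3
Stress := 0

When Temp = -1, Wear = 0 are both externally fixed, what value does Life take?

Setting Temp = -1, Wear = 0 by intervention discards those variables' equations.
Life = Temp - 3  [with Temp=-1]  = -4

-4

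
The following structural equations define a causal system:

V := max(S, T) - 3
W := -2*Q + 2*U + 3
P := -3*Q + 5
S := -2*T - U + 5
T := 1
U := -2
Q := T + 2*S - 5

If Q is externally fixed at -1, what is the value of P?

8

Intervening sets Q = -1 and removes its equation (Q := T + 2*S - 5).
P = -3*Q + 5  [with Q=-1]  = 8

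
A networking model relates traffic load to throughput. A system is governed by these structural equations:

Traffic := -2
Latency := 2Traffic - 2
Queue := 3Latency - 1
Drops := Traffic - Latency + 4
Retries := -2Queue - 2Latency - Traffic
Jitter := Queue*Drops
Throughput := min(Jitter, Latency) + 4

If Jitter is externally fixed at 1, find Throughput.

-2

Intervening sets Jitter = 1 and removes its equation (Jitter := Queue*Drops).
Latency = 2Traffic - 2  [with Traffic=-2]  = -6
Throughput = min(Jitter, Latency) + 4  [with Jitter=1, Latency=-6]  = -2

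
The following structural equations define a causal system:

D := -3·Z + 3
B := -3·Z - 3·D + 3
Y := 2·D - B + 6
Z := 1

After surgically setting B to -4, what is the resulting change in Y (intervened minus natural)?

The intervention breaks the incoming arrows to B: B := -3·Z - 3·D + 3 no longer applies, and B = -4.
D = -3·Z + 3  [with Z=1]  = 0
Y = 2·D - B + 6  [with D=0, B=-4]  = 10
Without intervention: D = -3·Z + 3  [with Z=1]  = 0; B = -3·Z - 3·D + 3  [with Z=1, D=0]  = 0; Y = 2·D - B + 6  [with D=0, B=0]  = 6.
Change = 10 − 6 = 4.

4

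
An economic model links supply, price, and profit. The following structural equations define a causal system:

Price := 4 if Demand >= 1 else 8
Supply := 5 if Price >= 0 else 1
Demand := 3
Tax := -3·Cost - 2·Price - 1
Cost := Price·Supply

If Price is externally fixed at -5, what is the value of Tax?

do(Price=-5) replaces the equation Price := 4 if Demand >= 1 else 8 with the constant Price = -5.
Supply = 5 if Price >= 0 else 1  [with Price=-5]  = 1
Cost = Price·Supply  [with Price=-5, Supply=1]  = -5
Tax = -3·Cost - 2·Price - 1  [with Cost=-5, Price=-5]  = 24

24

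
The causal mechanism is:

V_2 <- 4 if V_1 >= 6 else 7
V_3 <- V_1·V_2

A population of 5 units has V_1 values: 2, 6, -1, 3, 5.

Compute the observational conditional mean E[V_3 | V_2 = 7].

E[V_3|V_2=7] averages over only the 4 units with V_2=7 (V_1 = 2, -1, 3, 5): V_3 = 14, -7, 21, 35, mean 15.75.

15.75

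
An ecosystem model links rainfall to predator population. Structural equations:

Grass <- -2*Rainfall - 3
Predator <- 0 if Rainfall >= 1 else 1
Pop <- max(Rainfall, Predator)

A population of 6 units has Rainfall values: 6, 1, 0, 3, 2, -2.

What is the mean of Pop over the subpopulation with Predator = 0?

E[Pop|Predator=0] averages over only the 4 units with Predator=0 (Rainfall = 6, 1, 3, 2): Pop = 6, 1, 3, 2, mean 3.

3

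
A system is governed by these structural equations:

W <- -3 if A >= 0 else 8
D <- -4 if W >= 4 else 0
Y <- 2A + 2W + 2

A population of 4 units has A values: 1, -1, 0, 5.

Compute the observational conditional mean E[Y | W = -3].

0

Observing W=-3 restricts to units where W's equation naturally yields -3: A ∈ {1, 0, 5}. In that subpopulation Y = -2, -4, 6, mean 0.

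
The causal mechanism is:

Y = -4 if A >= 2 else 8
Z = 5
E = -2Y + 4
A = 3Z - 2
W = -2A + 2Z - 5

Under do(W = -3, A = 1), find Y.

The joint intervention fixes W = -3, A = 1, removing each variable's own equation.
Y = -4 if A >= 2 else 8  [with A=1]  = 8

8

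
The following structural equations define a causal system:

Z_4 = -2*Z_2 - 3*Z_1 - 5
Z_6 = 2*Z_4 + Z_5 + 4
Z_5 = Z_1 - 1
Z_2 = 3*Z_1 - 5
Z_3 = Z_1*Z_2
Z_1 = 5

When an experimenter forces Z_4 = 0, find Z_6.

Under do(Z_4=0), the mechanism Z_4 = -2*Z_2 - 3*Z_1 - 5 is discarded; Z_4 is fixed at 0.
Z_5 = Z_1 - 1  [with Z_1=5]  = 4
Z_6 = 2*Z_4 + Z_5 + 4  [with Z_4=0, Z_5=4]  = 8

8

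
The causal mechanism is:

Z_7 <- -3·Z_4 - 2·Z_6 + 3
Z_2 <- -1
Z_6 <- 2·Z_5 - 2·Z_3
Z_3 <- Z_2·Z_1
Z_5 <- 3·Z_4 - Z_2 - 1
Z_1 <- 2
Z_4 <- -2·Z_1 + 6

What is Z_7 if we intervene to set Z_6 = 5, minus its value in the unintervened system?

Intervening sets Z_6 = 5 and removes its equation (Z_6 <- 2·Z_5 - 2·Z_3).
Z_4 = -2·Z_1 + 6  [with Z_1=2]  = 2
Z_7 = -3·Z_4 - 2·Z_6 + 3  [with Z_4=2, Z_6=5]  = -13
Without intervention: Z_3 = Z_2·Z_1  [with Z_2=-1, Z_1=2]  = -2; Z_4 = -2·Z_1 + 6  [with Z_1=2]  = 2; Z_5 = 3·Z_4 - Z_2 - 1  [with Z_4=2, Z_2=-1]  = 6; Z_6 = 2·Z_5 - 2·Z_3  [with Z_5=6, Z_3=-2]  = 16; Z_7 = -3·Z_4 - 2·Z_6 + 3  [with Z_4=2, Z_6=16]  = -35.
Change = -13 − (-35) = 22.

22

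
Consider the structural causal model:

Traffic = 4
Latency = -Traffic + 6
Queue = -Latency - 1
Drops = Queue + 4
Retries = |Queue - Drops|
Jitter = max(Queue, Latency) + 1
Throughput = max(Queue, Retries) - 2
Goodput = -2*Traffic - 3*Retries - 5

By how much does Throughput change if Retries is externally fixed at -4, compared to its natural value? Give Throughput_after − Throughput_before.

-7

Under do(Retries=-4), the mechanism Retries = |Queue - Drops| is discarded; Retries is fixed at -4.
Latency = -Traffic + 6  [with Traffic=4]  = 2
Queue = -Latency - 1  [with Latency=2]  = -3
Throughput = max(Queue, Retries) - 2  [with Queue=-3, Retries=-4]  = -5
Without intervention: Latency = -Traffic + 6  [with Traffic=4]  = 2; Queue = -Latency - 1  [with Latency=2]  = -3; Drops = Queue + 4  [with Queue=-3]  = 1; Retries = |Queue - Drops|  [with Queue=-3, Drops=1]  = 4; Throughput = max(Queue, Retries) - 2  [with Queue=-3, Retries=4]  = 2.
Change = -5 − 2 = -7.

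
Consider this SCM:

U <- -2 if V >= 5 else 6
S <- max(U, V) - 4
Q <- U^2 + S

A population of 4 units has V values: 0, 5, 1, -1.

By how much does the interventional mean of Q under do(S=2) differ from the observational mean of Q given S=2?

-8

Under do(S=2), S's equation is replaced by S=2 for every unit. Per-unit Q: 38, 6, 38, 38. Mean = 30.
Observing S=2 restricts to units where S's equation naturally yields 2: V ∈ {0, 1, -1}. In that subpopulation Q = 38, 38, 38, mean 38.
Difference = 30 − 38 = -8.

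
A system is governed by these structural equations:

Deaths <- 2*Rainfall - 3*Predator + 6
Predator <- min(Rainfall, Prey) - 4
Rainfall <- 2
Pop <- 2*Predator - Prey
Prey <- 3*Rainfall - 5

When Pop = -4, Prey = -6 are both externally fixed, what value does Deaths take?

Setting Pop = -4, Prey = -6 by intervention discards those variables' equations.
Predator = min(Rainfall, Prey) - 4  [with Rainfall=2, Prey=-6]  = -10
Deaths = 2*Rainfall - 3*Predator + 6  [with Rainfall=2, Predator=-10]  = 40

40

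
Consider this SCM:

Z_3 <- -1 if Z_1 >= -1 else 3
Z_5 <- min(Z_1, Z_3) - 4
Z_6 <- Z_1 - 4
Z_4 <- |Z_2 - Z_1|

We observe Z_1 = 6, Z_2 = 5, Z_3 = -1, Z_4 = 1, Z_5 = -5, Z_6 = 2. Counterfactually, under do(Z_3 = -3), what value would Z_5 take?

do(Z_3=-3) replaces the equation Z_3 <- -1 if Z_1 >= -1 else 3 with the constant Z_3 = -3.
Z_5 = min(Z_1, Z_3) - 4  [with Z_1=6, Z_3=-3]  = -7

-7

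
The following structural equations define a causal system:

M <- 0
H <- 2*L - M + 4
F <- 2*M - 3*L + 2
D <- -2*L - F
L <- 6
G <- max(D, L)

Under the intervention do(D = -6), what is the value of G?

Intervening sets D = -6 and removes its equation (D <- -2*L - F).
G = max(D, L)  [with D=-6, L=6]  = 6

6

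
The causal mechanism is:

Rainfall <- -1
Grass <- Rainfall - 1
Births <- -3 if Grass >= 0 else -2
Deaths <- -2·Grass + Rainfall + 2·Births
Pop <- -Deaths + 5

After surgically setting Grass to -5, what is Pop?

do(Grass=-5) replaces the equation Grass <- Rainfall - 1 with the constant Grass = -5.
Births = -3 if Grass >= 0 else -2  [with Grass=-5]  = -2
Deaths = -2·Grass + Rainfall + 2·Births  [with Grass=-5, Rainfall=-1, Births=-2]  = 5
Pop = -Deaths + 5  [with Deaths=5]  = 0

0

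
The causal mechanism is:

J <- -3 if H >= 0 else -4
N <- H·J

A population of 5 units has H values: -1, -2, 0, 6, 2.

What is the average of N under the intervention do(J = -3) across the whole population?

Every unit gets J=-3 under the intervention. N values become 3, 6, 0, -18, -6; E[N|do(J=-3)] = -3.

-3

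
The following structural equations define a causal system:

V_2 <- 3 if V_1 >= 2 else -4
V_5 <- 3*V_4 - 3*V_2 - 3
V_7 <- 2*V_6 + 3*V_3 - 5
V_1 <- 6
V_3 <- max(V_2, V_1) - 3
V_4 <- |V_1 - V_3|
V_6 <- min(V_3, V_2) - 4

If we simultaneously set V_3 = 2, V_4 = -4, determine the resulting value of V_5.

Setting V_3 = 2, V_4 = -4 by intervention discards those variables' equations.
V_2 = 3 if V_1 >= 2 else -4  [with V_1=6]  = 3
V_5 = 3*V_4 - 3*V_2 - 3  [with V_4=-4, V_2=3]  = -24

-24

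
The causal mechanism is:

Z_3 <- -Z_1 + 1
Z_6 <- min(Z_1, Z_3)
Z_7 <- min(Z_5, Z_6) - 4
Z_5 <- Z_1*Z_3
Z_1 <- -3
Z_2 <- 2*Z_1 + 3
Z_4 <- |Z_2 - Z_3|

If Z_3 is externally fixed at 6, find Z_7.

-22

The intervention breaks the incoming arrows to Z_3: Z_3 <- -Z_1 + 1 no longer applies, and Z_3 = 6.
Z_5 = Z_1*Z_3  [with Z_1=-3, Z_3=6]  = -18
Z_6 = min(Z_1, Z_3)  [with Z_1=-3, Z_3=6]  = -3
Z_7 = min(Z_5, Z_6) - 4  [with Z_5=-18, Z_6=-3]  = -22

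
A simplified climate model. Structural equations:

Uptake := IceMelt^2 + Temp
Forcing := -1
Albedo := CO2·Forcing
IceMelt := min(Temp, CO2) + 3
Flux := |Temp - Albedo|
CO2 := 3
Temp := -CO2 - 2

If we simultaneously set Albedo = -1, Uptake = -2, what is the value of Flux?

Under do(Albedo = -1, Uptake = -2), each intervened variable's structural equation is replaced by its fixed value.
Temp = -CO2 - 2  [with CO2=3]  = -5
Flux = |Temp - Albedo|  [with Temp=-5, Albedo=-1]  = 4

4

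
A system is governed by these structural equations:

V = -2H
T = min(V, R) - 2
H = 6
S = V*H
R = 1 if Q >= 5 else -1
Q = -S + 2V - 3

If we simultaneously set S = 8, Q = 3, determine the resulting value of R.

Setting S = 8, Q = 3 by intervention discards those variables' equations.
R = 1 if Q >= 5 else -1  [with Q=3]  = -1

-1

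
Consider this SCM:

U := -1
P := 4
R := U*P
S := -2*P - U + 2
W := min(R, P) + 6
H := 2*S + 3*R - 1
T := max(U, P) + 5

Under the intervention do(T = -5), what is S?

Under do(T=-5), the mechanism T := max(U, P) + 5 is discarded; T is fixed at -5.
Since S is not a descendant of the intervened variable, it is unaffected.
S = -2*P - U + 2  [with P=4, U=-1]  = -5

-5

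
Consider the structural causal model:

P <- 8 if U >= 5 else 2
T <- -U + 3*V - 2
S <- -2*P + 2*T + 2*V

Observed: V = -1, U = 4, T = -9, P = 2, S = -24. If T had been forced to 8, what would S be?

do(T=8) replaces the equation T <- -U + 3*V - 2 with the constant T = 8.
P = 8 if U >= 5 else 2  [with U=4]  = 2
S = -2*P + 2*T + 2*V  [with P=2, T=8, V=-1]  = 10

10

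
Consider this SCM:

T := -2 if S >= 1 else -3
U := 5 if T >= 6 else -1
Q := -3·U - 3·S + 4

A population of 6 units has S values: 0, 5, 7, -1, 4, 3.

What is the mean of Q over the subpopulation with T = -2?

Conditioning on T=-2 selects the 4 unit(s) with S ∈ {5, 7, 4, 3}. Their Q values: -8, -14, -5, -2. Mean = -7.25.

-7.25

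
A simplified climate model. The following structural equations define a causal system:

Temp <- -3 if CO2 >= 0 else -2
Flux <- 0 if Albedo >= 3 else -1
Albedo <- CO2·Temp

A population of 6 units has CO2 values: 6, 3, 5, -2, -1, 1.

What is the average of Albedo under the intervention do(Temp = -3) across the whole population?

-6

The intervention sets Temp=-3 in all 6 units regardless of CO2. Recomputing Albedo per unit gives -18, -9, -15, 6, 3, -3; average -6.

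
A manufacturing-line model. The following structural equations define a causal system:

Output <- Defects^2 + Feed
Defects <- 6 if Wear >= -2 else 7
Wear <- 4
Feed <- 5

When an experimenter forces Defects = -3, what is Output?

14

The intervention breaks the incoming arrows to Defects: Defects <- 6 if Wear >= -2 else 7 no longer applies, and Defects = -3.
Output = Defects^2 + Feed  [with Defects=-3, Feed=5]  = 14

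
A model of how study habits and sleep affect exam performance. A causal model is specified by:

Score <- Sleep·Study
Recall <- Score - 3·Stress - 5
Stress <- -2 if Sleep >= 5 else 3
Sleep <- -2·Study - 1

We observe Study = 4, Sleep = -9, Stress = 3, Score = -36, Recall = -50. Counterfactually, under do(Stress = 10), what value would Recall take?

do(Stress=10) replaces the equation Stress <- -2 if Sleep >= 5 else 3 with the constant Stress = 10.
Sleep = -2·Study - 1  [with Study=4]  = -9
Score = Sleep·Study  [with Sleep=-9, Study=4]  = -36
Recall = Score - 3·Stress - 5  [with Score=-36, Stress=10]  = -71

-71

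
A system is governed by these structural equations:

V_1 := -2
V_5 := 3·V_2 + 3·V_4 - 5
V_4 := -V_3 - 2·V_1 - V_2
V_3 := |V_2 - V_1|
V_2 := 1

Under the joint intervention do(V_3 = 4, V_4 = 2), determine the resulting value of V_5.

Setting V_3 = 4, V_4 = 2 by intervention discards those variables' equations.
V_5 = 3·V_2 + 3·V_4 - 5  [with V_2=1, V_4=2]  = 4

4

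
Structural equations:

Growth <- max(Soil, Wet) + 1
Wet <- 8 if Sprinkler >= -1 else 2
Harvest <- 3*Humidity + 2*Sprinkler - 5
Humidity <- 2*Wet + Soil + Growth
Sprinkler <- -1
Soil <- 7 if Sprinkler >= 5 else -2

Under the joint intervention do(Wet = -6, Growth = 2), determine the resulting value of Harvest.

Setting Wet = -6, Growth = 2 by intervention discards those variables' equations.
Soil = 7 if Sprinkler >= 5 else -2  [with Sprinkler=-1]  = -2
Humidity = 2*Wet + Soil + Growth  [with Wet=-6, Soil=-2, Growth=2]  = -12
Harvest = 3*Humidity + 2*Sprinkler - 5  [with Humidity=-12, Sprinkler=-1]  = -43

-43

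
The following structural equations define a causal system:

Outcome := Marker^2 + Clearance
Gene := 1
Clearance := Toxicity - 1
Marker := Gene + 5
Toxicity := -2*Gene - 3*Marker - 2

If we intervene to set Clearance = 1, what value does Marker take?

The intervention breaks the incoming arrows to Clearance: Clearance := Toxicity - 1 no longer applies, and Clearance = 1.
Since Marker is not a descendant of the intervened variable, it is unaffected.
Marker = Gene + 5  [with Gene=1]  = 6

6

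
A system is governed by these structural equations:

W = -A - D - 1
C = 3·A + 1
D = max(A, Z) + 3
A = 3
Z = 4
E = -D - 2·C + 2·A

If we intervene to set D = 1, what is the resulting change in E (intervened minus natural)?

The intervention breaks the incoming arrows to D: D = max(A, Z) + 3 no longer applies, and D = 1.
C = 3·A + 1  [with A=3]  = 10
E = -D - 2·C + 2·A  [with D=1, C=10, A=3]  = -15
Without intervention: D = max(A, Z) + 3  [with A=3, Z=4]  = 7; C = 3·A + 1  [with A=3]  = 10; E = -D - 2·C + 2·A  [with D=7, C=10, A=3]  = -21.
Change = -15 − (-21) = 6.

6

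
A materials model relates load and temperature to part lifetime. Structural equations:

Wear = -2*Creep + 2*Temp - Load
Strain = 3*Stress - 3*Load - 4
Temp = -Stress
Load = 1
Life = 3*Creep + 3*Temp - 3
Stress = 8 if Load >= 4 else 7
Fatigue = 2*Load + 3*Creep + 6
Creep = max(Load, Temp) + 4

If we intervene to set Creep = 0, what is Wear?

The intervention breaks the incoming arrows to Creep: Creep = max(Load, Temp) + 4 no longer applies, and Creep = 0.
Stress = 8 if Load >= 4 else 7  [with Load=1]  = 7
Temp = -Stress  [with Stress=7]  = -7
Wear = -2*Creep + 2*Temp - Load  [with Creep=0, Temp=-7, Load=1]  = -15

-15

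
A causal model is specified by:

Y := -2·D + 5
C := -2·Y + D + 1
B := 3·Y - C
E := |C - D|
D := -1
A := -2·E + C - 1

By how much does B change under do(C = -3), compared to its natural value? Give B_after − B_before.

-11

The intervention breaks the incoming arrows to C: C := -2·Y + D + 1 no longer applies, and C = -3.
Y = -2·D + 5  [with D=-1]  = 7
B = 3·Y - C  [with Y=7, C=-3]  = 24
Without intervention: Y = -2·D + 5  [with D=-1]  = 7; C = -2·Y + D + 1  [with Y=7, D=-1]  = -14; B = 3·Y - C  [with Y=7, C=-14]  = 35.
Change = 24 − 35 = -11.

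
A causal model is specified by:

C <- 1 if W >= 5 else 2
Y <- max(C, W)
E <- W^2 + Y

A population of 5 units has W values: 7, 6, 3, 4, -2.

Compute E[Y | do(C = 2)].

Under do(C=2), C's equation is replaced by C=2 for every unit. Per-unit Y: 7, 6, 3, 4, 2. Mean = 4.4.

4.4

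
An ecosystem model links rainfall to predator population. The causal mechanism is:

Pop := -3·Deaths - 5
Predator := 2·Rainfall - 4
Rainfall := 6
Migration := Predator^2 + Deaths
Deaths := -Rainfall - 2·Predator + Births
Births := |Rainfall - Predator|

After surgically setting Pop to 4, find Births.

do(Pop=4) replaces the equation Pop := -3·Deaths - 5 with the constant Pop = 4.
Births is not downstream of the intervention, so its value is determined by the original equations.
Predator = 2·Rainfall - 4  [with Rainfall=6]  = 8
Births = |Rainfall - Predator|  [with Rainfall=6, Predator=8]  = 2

2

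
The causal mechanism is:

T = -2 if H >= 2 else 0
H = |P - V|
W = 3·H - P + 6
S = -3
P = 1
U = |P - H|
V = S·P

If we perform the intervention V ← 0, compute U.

0

The intervention breaks the incoming arrows to V: V = S·P no longer applies, and V = 0.
H = |P - V|  [with P=1, V=0]  = 1
U = |P - H|  [with P=1, H=1]  = 0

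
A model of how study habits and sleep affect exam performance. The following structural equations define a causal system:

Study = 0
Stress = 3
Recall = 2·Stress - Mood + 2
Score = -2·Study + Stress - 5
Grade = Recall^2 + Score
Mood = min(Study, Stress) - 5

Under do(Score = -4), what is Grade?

165

The intervention breaks the incoming arrows to Score: Score = -2·Study + Stress - 5 no longer applies, and Score = -4.
Mood = min(Study, Stress) - 5  [with Study=0, Stress=3]  = -5
Recall = 2·Stress - Mood + 2  [with Stress=3, Mood=-5]  = 13
Grade = Recall^2 + Score  [with Recall=13, Score=-4]  = 165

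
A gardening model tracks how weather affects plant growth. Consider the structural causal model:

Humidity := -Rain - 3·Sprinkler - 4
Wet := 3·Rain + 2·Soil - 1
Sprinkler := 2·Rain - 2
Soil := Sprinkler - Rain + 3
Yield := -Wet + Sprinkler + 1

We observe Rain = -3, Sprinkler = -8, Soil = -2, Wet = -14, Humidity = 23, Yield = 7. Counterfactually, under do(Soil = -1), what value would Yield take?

5

The intervention breaks the incoming arrows to Soil: Soil := Sprinkler - Rain + 3 no longer applies, and Soil = -1.
Sprinkler = 2·Rain - 2  [with Rain=-3]  = -8
Wet = 3·Rain + 2·Soil - 1  [with Rain=-3, Soil=-1]  = -12
Yield = -Wet + Sprinkler + 1  [with Wet=-12, Sprinkler=-8]  = 5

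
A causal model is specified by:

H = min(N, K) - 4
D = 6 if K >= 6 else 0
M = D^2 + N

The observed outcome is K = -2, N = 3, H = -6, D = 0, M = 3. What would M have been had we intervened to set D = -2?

Intervening sets D = -2 and removes its equation (D = 6 if K >= 6 else 0).
M = D^2 + N  [with D=-2, N=3]  = 7

7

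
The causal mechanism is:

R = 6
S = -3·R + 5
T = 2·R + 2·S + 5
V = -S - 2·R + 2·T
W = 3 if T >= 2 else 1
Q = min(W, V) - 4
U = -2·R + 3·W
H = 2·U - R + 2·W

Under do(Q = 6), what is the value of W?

do(Q=6) replaces the equation Q = min(W, V) - 4 with the constant Q = 6.
Since W is not a descendant of the intervened variable, it is unaffected.
S = -3·R + 5  [with R=6]  = -13
T = 2·R + 2·S + 5  [with R=6, S=-13]  = -9
W = 3 if T >= 2 else 1  [with T=-9]  = 1

1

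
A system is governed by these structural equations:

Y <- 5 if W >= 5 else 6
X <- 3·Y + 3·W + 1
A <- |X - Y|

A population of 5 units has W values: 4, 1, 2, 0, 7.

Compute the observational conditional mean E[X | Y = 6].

Observing Y=6 restricts to units where Y's equation naturally yields 6: W ∈ {4, 1, 2, 0}. In that subpopulation X = 31, 22, 25, 19, mean 24.25.

24.25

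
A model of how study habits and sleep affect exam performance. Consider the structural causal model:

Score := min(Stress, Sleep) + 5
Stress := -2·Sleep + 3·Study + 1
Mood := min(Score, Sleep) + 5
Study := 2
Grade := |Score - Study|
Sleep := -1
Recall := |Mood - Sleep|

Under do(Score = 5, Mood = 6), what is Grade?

3

Under do(Score = 5, Mood = 6), each intervened variable's structural equation is replaced by its fixed value.
Grade = |Score - Study|  [with Score=5, Study=2]  = 3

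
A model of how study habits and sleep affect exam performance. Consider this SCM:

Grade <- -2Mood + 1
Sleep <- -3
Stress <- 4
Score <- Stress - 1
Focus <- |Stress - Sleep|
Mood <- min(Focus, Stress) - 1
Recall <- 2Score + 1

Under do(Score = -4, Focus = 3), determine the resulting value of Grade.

-3

The joint intervention fixes Score = -4, Focus = 3, removing each variable's own equation.
Mood = min(Focus, Stress) - 1  [with Focus=3, Stress=4]  = 2
Grade = -2Mood + 1  [with Mood=2]  = -3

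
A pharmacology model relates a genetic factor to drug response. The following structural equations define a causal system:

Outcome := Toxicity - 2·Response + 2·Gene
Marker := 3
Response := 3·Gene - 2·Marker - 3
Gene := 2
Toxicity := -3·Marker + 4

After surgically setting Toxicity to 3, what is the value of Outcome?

13

Intervening sets Toxicity = 3 and removes its equation (Toxicity := -3·Marker + 4).
Response = 3·Gene - 2·Marker - 3  [with Gene=2, Marker=3]  = -3
Outcome = Toxicity - 2·Response + 2·Gene  [with Toxicity=3, Response=-3, Gene=2]  = 13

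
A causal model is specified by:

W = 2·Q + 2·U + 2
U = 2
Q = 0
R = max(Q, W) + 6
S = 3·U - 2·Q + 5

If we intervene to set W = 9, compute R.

Intervening sets W = 9 and removes its equation (W = 2·Q + 2·U + 2).
R = max(Q, W) + 6  [with Q=0, W=9]  = 15

15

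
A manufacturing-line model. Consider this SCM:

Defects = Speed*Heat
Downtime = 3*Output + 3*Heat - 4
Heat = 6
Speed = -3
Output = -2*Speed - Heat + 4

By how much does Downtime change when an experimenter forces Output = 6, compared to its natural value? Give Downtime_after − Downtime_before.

Intervening sets Output = 6 and removes its equation (Output = -2*Speed - Heat + 4).
Downtime = 3*Output + 3*Heat - 4  [with Output=6, Heat=6]  = 32
Without intervention: Output = -2*Speed - Heat + 4  [with Speed=-3, Heat=6]  = 4; Downtime = 3*Output + 3*Heat - 4  [with Output=4, Heat=6]  = 26.
Change = 32 − 26 = 6.

6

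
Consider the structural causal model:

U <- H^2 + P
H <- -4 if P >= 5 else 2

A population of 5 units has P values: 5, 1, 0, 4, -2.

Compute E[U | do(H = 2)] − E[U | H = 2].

Under do(H=2), H's equation is replaced by H=2 for every unit. Per-unit U: 9, 5, 4, 8, 2. Mean = 5.6.
E[U|H=2] averages over only the 4 units with H=2 (P = 1, 0, 4, -2): U = 5, 4, 8, 2, mean 4.75.
Difference = 5.6 − 4.75 = 0.85.

0.85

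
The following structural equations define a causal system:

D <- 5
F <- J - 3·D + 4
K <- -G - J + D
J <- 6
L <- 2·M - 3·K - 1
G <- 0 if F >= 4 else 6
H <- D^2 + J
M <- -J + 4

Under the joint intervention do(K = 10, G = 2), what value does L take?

Under do(K = 10, G = 2), each intervened variable's structural equation is replaced by its fixed value.
M = -J + 4  [with J=6]  = -2
L = 2·M - 3·K - 1  [with M=-2, K=10]  = -35

-35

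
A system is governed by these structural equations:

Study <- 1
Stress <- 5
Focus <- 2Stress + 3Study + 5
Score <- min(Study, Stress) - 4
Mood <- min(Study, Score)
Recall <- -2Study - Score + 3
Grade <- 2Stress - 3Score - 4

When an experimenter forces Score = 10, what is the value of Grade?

The intervention breaks the incoming arrows to Score: Score <- min(Study, Stress) - 4 no longer applies, and Score = 10.
Grade = 2Stress - 3Score - 4  [with Stress=5, Score=10]  = -24

-24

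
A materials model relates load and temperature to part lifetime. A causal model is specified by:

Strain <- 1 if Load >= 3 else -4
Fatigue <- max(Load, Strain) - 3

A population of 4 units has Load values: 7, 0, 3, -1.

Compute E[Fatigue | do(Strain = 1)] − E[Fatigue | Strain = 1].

Under do(Strain=1), Strain's equation is replaced by Strain=1 for every unit. Per-unit Fatigue: 4, -2, 0, -2. Mean = 0.
Observing Strain=1 restricts to units where Strain's equation naturally yields 1: Load ∈ {7, 3}. In that subpopulation Fatigue = 4, 0, mean 2.
Difference = 0 − 2 = -2.

-2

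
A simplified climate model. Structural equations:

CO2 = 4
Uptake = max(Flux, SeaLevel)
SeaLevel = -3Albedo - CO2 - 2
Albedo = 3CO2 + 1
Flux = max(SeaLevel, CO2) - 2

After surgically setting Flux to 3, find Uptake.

Intervening sets Flux = 3 and removes its equation (Flux = max(SeaLevel, CO2) - 2).
Albedo = 3CO2 + 1  [with CO2=4]  = 13
SeaLevel = -3Albedo - CO2 - 2  [with Albedo=13, CO2=4]  = -45
Uptake = max(Flux, SeaLevel)  [with Flux=3, SeaLevel=-45]  = 3

3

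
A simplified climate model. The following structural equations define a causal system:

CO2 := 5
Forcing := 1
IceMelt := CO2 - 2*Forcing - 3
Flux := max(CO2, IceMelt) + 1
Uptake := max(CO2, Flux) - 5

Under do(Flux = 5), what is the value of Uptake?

0

Intervening sets Flux = 5 and removes its equation (Flux := max(CO2, IceMelt) + 1).
Uptake = max(CO2, Flux) - 5  [with CO2=5, Flux=5]  = 0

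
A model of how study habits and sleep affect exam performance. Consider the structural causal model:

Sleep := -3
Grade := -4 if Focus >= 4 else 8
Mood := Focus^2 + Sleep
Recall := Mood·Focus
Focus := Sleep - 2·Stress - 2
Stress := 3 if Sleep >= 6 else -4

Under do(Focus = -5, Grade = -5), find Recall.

The joint intervention fixes Focus = -5, Grade = -5, removing each variable's own equation.
Mood = Focus^2 + Sleep  [with Focus=-5, Sleep=-3]  = 22
Recall = Mood·Focus  [with Mood=22, Focus=-5]  = -110

-110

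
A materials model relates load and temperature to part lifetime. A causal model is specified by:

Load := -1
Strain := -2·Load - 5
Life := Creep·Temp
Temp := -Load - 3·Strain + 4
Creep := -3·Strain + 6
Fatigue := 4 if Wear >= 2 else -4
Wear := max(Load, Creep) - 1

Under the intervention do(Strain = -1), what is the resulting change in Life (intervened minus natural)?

Under do(Strain=-1), the mechanism Strain := -2·Load - 5 is discarded; Strain is fixed at -1.
Temp = -Load - 3·Strain + 4  [with Load=-1, Strain=-1]  = 8
Creep = -3·Strain + 6  [with Strain=-1]  = 9
Life = Creep·Temp  [with Creep=9, Temp=8]  = 72
Without intervention: Strain = -2·Load - 5  [with Load=-1]  = -3; Temp = -Load - 3·Strain + 4  [with Load=-1, Strain=-3]  = 14; Creep = -3·Strain + 6  [with Strain=-3]  = 15; Life = Creep·Temp  [with Creep=15, Temp=14]  = 210.
Change = 72 − 210 = -138.

-138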